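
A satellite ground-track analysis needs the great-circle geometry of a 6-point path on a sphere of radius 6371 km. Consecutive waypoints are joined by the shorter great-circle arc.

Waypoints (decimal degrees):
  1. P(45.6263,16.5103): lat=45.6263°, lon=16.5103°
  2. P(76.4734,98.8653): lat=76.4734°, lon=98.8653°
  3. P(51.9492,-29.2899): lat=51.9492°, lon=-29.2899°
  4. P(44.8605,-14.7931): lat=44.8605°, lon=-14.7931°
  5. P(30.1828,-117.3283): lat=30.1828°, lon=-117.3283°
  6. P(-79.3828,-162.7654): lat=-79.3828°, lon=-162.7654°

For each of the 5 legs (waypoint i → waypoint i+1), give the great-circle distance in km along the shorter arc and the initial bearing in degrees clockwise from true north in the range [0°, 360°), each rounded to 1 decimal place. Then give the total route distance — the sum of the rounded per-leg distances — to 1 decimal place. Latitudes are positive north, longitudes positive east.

Leg 1: dist=4916.5 km, bearing=19.4°
Leg 2: dist=5273.4 km, bearing=318.8°
Leg 3: dist=1325.2 km, bearing=120.8°
Leg 4: dist=8583.6 km, bearing=300.1°
Leg 5: dist=12507.5 km, bearing=188.2°
Total: 32606.2 km

Leg 1: φ1=0.7963292, φ2=1.3347126, Δφ=0.5383835, Δλ=1.4373659 rad; a=sin²(Δφ/2)+cosφ1·cosφ2·sin²(Δλ/2)=0.1416363875; c=2·atan2(√a, √(1-a))=0.771698534; dist=6371·c=4916.491 ≈ 4916.5 km; running total=4916.5 km
Leg 1 bearing: y=sinΔλ·cosφ2=0.23181774, x=cosφ1·sinφ2-sinφ1·cosφ2·cosΔλ=0.65769493; θ=atan2(y, x)=19.4160° ≈ 19.4°
Leg 2: φ1=1.3347126, φ2=0.9066846, Δφ=-0.4280280, Δλ=-2.2367302 rad; a=sin²(Δφ/2)+cosφ1·cosφ2·sin²(Δλ/2)=0.1617212678; c=2·atan2(√a, √(1-a))=0.827718674; dist=6371·c=5273.396 ≈ 5273.4 km; running total=10189.9 km
Leg 2 bearing: y=sinΔλ·cosφ2=-0.48466857, x=cosφ1·sinφ2-sinφ1·cosφ2·cosΔλ=0.55440633; θ=atan2(y, x)=-41.1603° <0 so +360° → 318.8397° ≈ 318.8°
Leg 3: φ1=0.9066846, φ2=0.7829634, Δφ=-0.1237212, Δλ=0.2530169 rad; a=sin²(Δφ/2)+cosφ1·cosφ2·sin²(Δλ/2)=0.0107768202; c=2·atan2(√a, √(1-a))=0.207997668; dist=6371·c=1325.153 ≈ 1325.2 km; running total=11515.1 km
Leg 3 bearing: y=sinΔλ·cosφ2=0.17743760, x=cosφ1·sinφ2-sinφ1·cosφ2·cosΔλ=-0.10563436; θ=atan2(y, x)=120.7667° ≈ 120.8°
Leg 4: φ1=0.7829634, φ2=0.5267892, Δφ=-0.2561742, Δλ=-1.7895768 rad; a=sin²(Δφ/2)+cosφ1·cosφ2·sin²(Δλ/2)=0.3891736555; c=2·atan2(√a, √(1-a))=1.347287335; dist=6371·c=8583.568 ≈ 8583.6 km; running total=20098.7 km
Leg 4 bearing: y=sinΔλ·cosφ2=-0.84382032, x=cosφ1·sinφ2-sinφ1·cosφ2·cosΔλ=0.48870988; θ=atan2(y, x)=-59.9221° <0 so +360° → 300.0779° ≈ 300.1°
Leg 5: φ1=0.5267892, φ2=-1.3854912, Δφ=-1.9122805, Δλ=-0.7930270 rad; a=sin²(Δφ/2)+cosφ1·cosφ2·sin²(Δλ/2)=0.6911983259; c=2·atan2(√a, √(1-a))=1.963185019; dist=6371·c=12507.452 ≈ 12507.5 km; running total=32606.2 km
Leg 5 bearing: y=sinΔλ·cosφ2=-0.13127199, x=cosφ1·sinφ2-sinφ1·cosφ2·cosΔλ=-0.91462586; θ=atan2(y, x)=-171.8324° <0 so +360° → 188.1676° ≈ 188.2°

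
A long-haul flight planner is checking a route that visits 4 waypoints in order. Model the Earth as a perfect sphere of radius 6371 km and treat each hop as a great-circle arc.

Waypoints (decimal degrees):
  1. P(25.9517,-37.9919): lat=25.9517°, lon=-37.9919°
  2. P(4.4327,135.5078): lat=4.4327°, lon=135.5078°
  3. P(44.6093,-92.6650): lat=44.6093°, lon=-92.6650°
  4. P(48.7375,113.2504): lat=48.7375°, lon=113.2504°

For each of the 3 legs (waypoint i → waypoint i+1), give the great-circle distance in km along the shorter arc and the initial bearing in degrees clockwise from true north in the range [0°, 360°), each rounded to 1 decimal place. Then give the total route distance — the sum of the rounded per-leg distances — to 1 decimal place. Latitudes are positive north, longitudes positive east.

Leg 1: dist=16564.6 km, bearing=12.6°
Leg 2: dist=12762.5 km, bearing=35.8°
Leg 3: dist=9333.6 km, bearing=343.2°
Total: 38660.7 km

Leg 1: φ1=0.4529426, φ2=0.0773652, Δφ=-0.3755774, Δλ=3.0281410 rad; a=sin²(Δφ/2)+cosφ1·cosφ2·sin²(Δλ/2)=0.9284441110; c=2·atan2(√a, √(1-a))=2.599998969; dist=6371·c=16564.593 ≈ 16564.6 km; running total=16564.6 km
Leg 1 bearing: y=sinΔλ·cosφ2=0.11286979, x=cosφ1·sinφ2-sinφ1·cosφ2·cosΔλ=0.50299402; θ=atan2(y, x)=12.6474° ≈ 12.6°
Leg 2: φ1=0.0773652, φ2=0.7785792, Δφ=0.7012140, Δλ=-3.9823666 rad; a=sin²(Δφ/2)+cosφ1·cosφ2·sin²(Δλ/2)=0.7095336552; c=2·atan2(√a, √(1-a))=2.003214161; dist=6371·c=12762.477 ≈ 12762.5 km; running total=29327.1 km
Leg 2 bearing: y=sinΔλ·cosφ2=0.53048803, x=cosφ1·sinφ2-sinφ1·cosφ2·cosΔλ=0.73686161; θ=atan2(y, x)=35.7512° ≈ 35.8°
Leg 3: φ1=0.7785792, φ2=0.8506298, Δφ=0.0720507, Δλ=3.5939017 rad; a=sin²(Δφ/2)+cosφ1·cosφ2·sin²(Δλ/2)=0.4472032330; c=2·atan2(√a, √(1-a))=1.465005574; dist=6371·c=9333.551 ≈ 9333.6 km; running total=38660.7 km
Leg 3 bearing: y=sinΔλ·cosφ2=-0.28823452, x=cosφ1·sinφ2-sinφ1·cosφ2·cosΔλ=0.95171995; θ=atan2(y, x)=-16.8493° <0 so +360° → 343.1507° ≈ 343.2°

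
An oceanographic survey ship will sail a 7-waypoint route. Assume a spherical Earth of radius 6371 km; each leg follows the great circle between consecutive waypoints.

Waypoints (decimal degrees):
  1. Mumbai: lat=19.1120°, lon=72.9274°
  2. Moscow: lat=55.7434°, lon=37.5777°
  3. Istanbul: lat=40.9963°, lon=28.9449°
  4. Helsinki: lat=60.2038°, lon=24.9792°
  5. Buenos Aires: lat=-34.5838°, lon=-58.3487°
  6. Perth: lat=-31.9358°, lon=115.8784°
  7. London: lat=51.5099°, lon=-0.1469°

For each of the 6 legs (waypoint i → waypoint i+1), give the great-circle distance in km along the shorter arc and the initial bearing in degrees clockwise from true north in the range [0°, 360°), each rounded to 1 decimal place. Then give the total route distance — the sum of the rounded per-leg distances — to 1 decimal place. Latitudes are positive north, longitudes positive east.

Leg 1: dist=5027.8 km, bearing=332.7°
Leg 2: dist=1756.2 km, bearing=204.6°
Leg 3: dist=2153.1 km, bearing=354.1°
Leg 4: dist=12946.0 km, bearing=245.9°
Leg 5: dist=12593.9 km, bearing=174.7°
Leg 6: dist=14480.3 km, bearing=312.9°
Total: 48957.3 km

Leg 1: φ1=0.3335673, φ2=0.9729059, Δφ=0.6393385, Δλ=-0.6169687 rad; a=sin²(Δφ/2)+cosφ1·cosφ2·sin²(Δλ/2)=0.1477838328; c=2·atan2(√a, √(1-a))=0.789173286; dist=6371·c=5027.823 ≈ 5027.8 km; running total=5027.8 km
Leg 1 bearing: y=sinΔλ·cosφ2=-0.32567452, x=cosφ1·sinφ2-sinφ1·cosφ2·cosΔλ=0.63064348; θ=atan2(y, x)=-27.3126° <0 so +360° → 332.6874° ≈ 332.7°
Leg 2: φ1=0.9729059, φ2=0.7155204, Δφ=-0.2573855, Δλ=-0.1506708 rad; a=sin²(Δφ/2)+cosφ1·cosφ2·sin²(Δλ/2)=0.0188772324; c=2·atan2(√a, √(1-a))=0.275660852; dist=6371·c=1756.235 ≈ 1756.2 km; running total=6784.0 km
Leg 2 bearing: y=sinΔλ·cosφ2=-0.11328929, x=cosφ1·sinφ2-sinφ1·cosφ2·cosΔλ=-0.24748549; θ=atan2(y, x)=-155.4035° <0 so +360° → 204.5965° ≈ 204.6°
Leg 3: φ1=0.7155204, φ2=1.0507545, Δφ=0.3352341, Δλ=-0.0692145 rad; a=sin²(Δφ/2)+cosφ1·cosφ2·sin²(Δλ/2)=0.0282823456; c=2·atan2(√a, √(1-a))=0.337953088; dist=6371·c=2153.099 ≈ 2153.1 km; running total=8937.1 km
Leg 3 bearing: y=sinΔλ·cosφ2=-0.03436638, x=cosφ1·sinφ2-sinφ1·cosφ2·cosΔλ=0.32977078; θ=atan2(y, x)=-5.9495° <0 so +360° → 354.0505° ≈ 354.1°
Leg 4: φ1=1.0507545, φ2=-0.6036012, Δφ=-1.6543557, Δλ=-1.4543462 rad; a=sin²(Δφ/2)+cosφ1·cosφ2·sin²(Δλ/2)=0.7225193190; c=2·atan2(√a, √(1-a))=2.032013734; dist=6371·c=12945.959 ≈ 12946.0 km; running total=21883.1 km
Leg 4 bearing: y=sinΔλ·cosφ2=-0.81772098, x=cosφ1·sinφ2-sinφ1·cosφ2·cosΔλ=-0.36506575; θ=atan2(y, x)=-114.0580° <0 so +360° → 245.9420° ≈ 245.9°
Leg 5: φ1=-0.6036012, φ2=-0.5573849, Δφ=0.0462163, Δλ=3.0408365 rad; a=sin²(Δφ/2)+cosφ1·cosφ2·sin²(Δλ/2)=0.6974459429; c=2·atan2(√a, √(1-a))=1.976746497; dist=6371·c=12593.852 ≈ 12593.9 km; running total=34477.0 km
Leg 5 bearing: y=sinΔλ·cosφ2=0.08536120, x=cosφ1·sinφ2-sinφ1·cosφ2·cosΔλ=-0.91475344; θ=atan2(y, x)=174.6688° ≈ 174.7°
Leg 6: φ1=-0.5573849, φ2=0.8990174, Δφ=1.4564022, Δλ=-2.0250235 rad; a=sin²(Δφ/2)+cosφ1·cosφ2·sin²(Δλ/2)=0.8228896066; c=2·atan2(√a, √(1-a))=2.272839718; dist=6371·c=14480.262 ≈ 14480.3 km; running total=48957.3 km
Leg 6 bearing: y=sinΔλ·cosφ2=-0.55927037, x=cosφ1·sinφ2-sinφ1·cosφ2·cosΔλ=0.51979405; θ=atan2(y, x)=-47.0952° <0 so +360° → 312.9048° ≈ 312.9°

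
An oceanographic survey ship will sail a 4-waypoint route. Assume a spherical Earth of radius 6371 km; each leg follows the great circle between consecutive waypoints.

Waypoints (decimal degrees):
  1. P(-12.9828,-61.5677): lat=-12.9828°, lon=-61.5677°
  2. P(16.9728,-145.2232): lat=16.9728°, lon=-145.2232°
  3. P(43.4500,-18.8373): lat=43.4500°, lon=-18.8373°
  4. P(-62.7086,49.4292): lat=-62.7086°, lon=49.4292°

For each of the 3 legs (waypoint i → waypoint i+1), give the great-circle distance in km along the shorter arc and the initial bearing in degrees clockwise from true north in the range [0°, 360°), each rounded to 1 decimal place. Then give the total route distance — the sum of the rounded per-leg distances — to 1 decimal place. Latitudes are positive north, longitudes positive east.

Leg 1: dist=9769.2 km, bearing=288.0°
Leg 2: dist=11363.0 km, bearing=36.7°
Leg 3: dist=13254.8 km, bearing=150.8°
Total: 34387.0 km

Leg 1: φ1=-0.2265926, φ2=0.2962312, Δφ=0.5228238, Δλ=-1.4600639 rad; a=sin²(Δφ/2)+cosφ1·cosφ2·sin²(Δλ/2)=0.4812952930; c=2·atan2(√a, √(1-a))=1.533378182; dist=6371·c=9769.152 ≈ 9769.2 km; running total=9769.2 km
Leg 1 bearing: y=sinΔλ·cosφ2=-0.95058564, x=cosφ1·sinφ2-sinφ1·cosφ2·cosΔλ=0.30820039; θ=atan2(y, x)=-72.0362° <0 so +360° → 287.9638° ≈ 288.0°
Leg 2: φ1=0.2962312, φ2=0.7583456, Δφ=0.4621143, Δλ=2.2058501 rad; a=sin²(Δφ/2)+cosφ1·cosφ2·sin²(Δλ/2)=0.6055735603; c=2·atan2(√a, √(1-a))=1.783544718; dist=6371·c=11362.963 ≈ 11363.0 km; running total=21132.2 km
Leg 2 bearing: y=sinΔλ·cosφ2=0.58443861, x=cosφ1·sinφ2-sinφ1·cosφ2·cosΔλ=0.78348478; θ=atan2(y, x)=36.7210° ≈ 36.7°
Leg 3: φ1=0.7583456, φ2=-1.0944715, Δφ=-1.8528171, Δλ=1.1914752 rad; a=sin²(Δφ/2)+cosφ1·cosφ2·sin²(Δλ/2)=0.7439547444; c=2·atan2(√a, √(1-a))=2.080489553; dist=6371·c=13254.799 ≈ 13254.8 km; running total=34387.0 km
Leg 3 bearing: y=sinΔλ·cosφ2=0.42592311, x=cosφ1·sinφ2-sinφ1·cosφ2·cosΔλ=-0.76192771; θ=atan2(y, x)=150.7945° ≈ 150.8°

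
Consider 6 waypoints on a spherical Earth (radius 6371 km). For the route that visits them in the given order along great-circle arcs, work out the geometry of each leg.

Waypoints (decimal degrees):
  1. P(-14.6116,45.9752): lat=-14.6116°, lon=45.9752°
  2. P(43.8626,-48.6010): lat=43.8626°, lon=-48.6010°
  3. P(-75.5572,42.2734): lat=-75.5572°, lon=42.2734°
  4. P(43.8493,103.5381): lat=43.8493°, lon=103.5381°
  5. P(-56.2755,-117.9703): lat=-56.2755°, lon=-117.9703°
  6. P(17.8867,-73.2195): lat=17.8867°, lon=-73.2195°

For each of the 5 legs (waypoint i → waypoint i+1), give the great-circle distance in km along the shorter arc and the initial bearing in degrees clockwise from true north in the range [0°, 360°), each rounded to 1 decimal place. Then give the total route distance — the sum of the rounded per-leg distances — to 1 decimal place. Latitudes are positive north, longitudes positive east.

Leg 1: dist=11489.2 km, bearing=312.4°
Leg 2: dist=14717.7 km, bearing=160.3°
Leg 3: dist=13983.9 km, bearing=51.2°
Leg 4: dist=16808.9 km, bearing=130.3°
Leg 5: dist=9242.6 km, bearing=42.4°
Total: 66242.3 km

Leg 1: φ1=-0.2550205, φ2=0.7655468, Δφ=1.0205673, Δλ=-1.6506661 rad; a=sin²(Δφ/2)+cosφ1·cosφ2·sin²(Δλ/2)=0.6152336080; c=2·atan2(√a, √(1-a))=1.803354124; dist=6371·c=11489.169 ≈ 11489.2 km; running total=11489.2 km
Leg 1 bearing: y=sinΔλ·cosφ2=-0.71870510, x=cosφ1·sinφ2-sinφ1·cosφ2·cosΔλ=0.65600903; θ=atan2(y, x)=-47.6113° <0 so +360° → 312.3887° ≈ 312.4°
Leg 2: φ1=0.7655468, φ2=-1.3187219, Δφ=-2.0842687, Δλ=1.5860575 rad; a=sin²(Δφ/2)+cosφ1·cosφ2·sin²(Δλ/2)=0.8368884940; c=2·atan2(√a, √(1-a))=2.310104676; dist=6371·c=14717.677 ≈ 14717.7 km; running total=26206.9 km
Leg 2 bearing: y=sinΔλ·cosφ2=0.24938431, x=cosφ1·sinφ2-sinφ1·cosφ2·cosΔλ=-0.69558036; θ=atan2(y, x)=160.2759° ≈ 160.3°
Leg 3: φ1=-1.3187219, φ2=0.7653147, Δφ=2.0840366, Δλ=1.0692707 rad; a=sin²(Δφ/2)+cosφ1·cosφ2·sin²(Δλ/2)=0.7921982882; c=2·atan2(√a, √(1-a))=2.194932566; dist=6371·c=13983.915 ≈ 13983.9 km; running total=40190.8 km
Leg 3 bearing: y=sinΔλ·cosφ2=0.63235311, x=cosφ1·sinφ2-sinφ1·cosφ2·cosΔλ=0.50853731; θ=atan2(y, x)=51.1938° ≈ 51.2°
Leg 4: φ1=0.7653147, φ2=-0.9821928, Δφ=-1.7475074, Δλ=-3.8660509 rad; a=sin²(Δφ/2)+cosφ1·cosφ2·sin²(Δλ/2)=0.9380096608; c=2·atan2(√a, √(1-a))=2.638341668; dist=6371·c=16808.875 ≈ 16808.9 km; running total=56999.7 km
Leg 4 bearing: y=sinΔλ·cosφ2=0.36794769, x=cosφ1·sinφ2-sinφ1·cosφ2·cosΔλ=-0.31177659; θ=atan2(y, x)=130.2759° ≈ 130.3°
Leg 5: φ1=-0.9821928, φ2=0.3121818, Δφ=1.2943746, Δλ=0.7810488 rad; a=sin²(Δφ/2)+cosφ1·cosφ2·sin²(Δλ/2)=0.4401090406; c=2·atan2(√a, √(1-a))=1.450726110; dist=6371·c=9242.576 ≈ 9242.6 km; running total=66242.3 km
Leg 5 bearing: y=sinΔλ·cosφ2=0.66999612, x=cosφ1·sinφ2-sinφ1·cosφ2·cosΔλ=0.73263735; θ=atan2(y, x)=42.4429° ≈ 42.4°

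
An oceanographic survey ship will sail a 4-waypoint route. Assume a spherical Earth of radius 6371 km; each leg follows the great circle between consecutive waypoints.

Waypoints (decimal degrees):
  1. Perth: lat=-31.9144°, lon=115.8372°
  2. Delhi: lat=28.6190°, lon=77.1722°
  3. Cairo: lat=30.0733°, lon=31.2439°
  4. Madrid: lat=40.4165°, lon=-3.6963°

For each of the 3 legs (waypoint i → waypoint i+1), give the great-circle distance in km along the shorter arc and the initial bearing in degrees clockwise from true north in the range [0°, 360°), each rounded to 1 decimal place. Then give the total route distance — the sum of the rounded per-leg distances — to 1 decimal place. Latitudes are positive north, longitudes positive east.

Leg 1: dist=7874.5 km, bearing=324.5°
Leg 2: dist=4424.3 km, bearing=283.7°
Leg 3: dist=3349.0 km, bearing=299.7°
Total: 15647.8 km

Leg 1: φ1=-0.5570114, φ2=0.4994958, Δφ=1.0565071, Δλ=-0.6748316 rad; a=sin²(Δφ/2)+cosφ1·cosφ2·sin²(Δλ/2)=0.3357037863; c=2·atan2(√a, √(1-a))=1.235983467; dist=6371·c=7874.451 ≈ 7874.5 km; running total=7874.5 km
Leg 1 bearing: y=sinΔλ·cosφ2=-0.54843453, x=cosφ1·sinφ2-sinφ1·cosφ2·cosΔλ=0.76892560; θ=atan2(y, x)=-35.4983° <0 so +360° → 324.5017° ≈ 324.5°
Leg 2: φ1=0.4994958, φ2=0.5248781, Δφ=0.0253823, Δλ=-0.8016001 rad; a=sin²(Δφ/2)+cosφ1·cosφ2·sin²(Δλ/2)=0.1157966362; c=2·atan2(√a, √(1-a))=0.694448547; dist=6371·c=4424.332 ≈ 4424.3 km; running total=12298.8 km
Leg 2 bearing: y=sinΔλ·cosφ2=-0.62175313, x=cosφ1·sinφ2-sinφ1·cosφ2·cosΔλ=0.15157224; θ=atan2(y, x)=-76.2996° <0 so +360° → 283.7004° ≈ 283.7°
Leg 3: φ1=0.5248781, φ2=0.7054010, Δφ=0.1805229, Δλ=-0.6098215 rad; a=sin²(Δφ/2)+cosφ1·cosφ2·sin²(Δλ/2)=0.0675049127; c=2·atan2(√a, √(1-a))=0.525665536; dist=6371·c=3349.015 ≈ 3349.0 km; running total=15647.8 km
Leg 3 bearing: y=sinΔλ·cosφ2=-0.43604220, x=cosφ1·sinφ2-sinφ1·cosφ2·cosΔλ=0.24831271; θ=atan2(y, x)=-60.3398° <0 so +360° → 299.6602° ≈ 299.7°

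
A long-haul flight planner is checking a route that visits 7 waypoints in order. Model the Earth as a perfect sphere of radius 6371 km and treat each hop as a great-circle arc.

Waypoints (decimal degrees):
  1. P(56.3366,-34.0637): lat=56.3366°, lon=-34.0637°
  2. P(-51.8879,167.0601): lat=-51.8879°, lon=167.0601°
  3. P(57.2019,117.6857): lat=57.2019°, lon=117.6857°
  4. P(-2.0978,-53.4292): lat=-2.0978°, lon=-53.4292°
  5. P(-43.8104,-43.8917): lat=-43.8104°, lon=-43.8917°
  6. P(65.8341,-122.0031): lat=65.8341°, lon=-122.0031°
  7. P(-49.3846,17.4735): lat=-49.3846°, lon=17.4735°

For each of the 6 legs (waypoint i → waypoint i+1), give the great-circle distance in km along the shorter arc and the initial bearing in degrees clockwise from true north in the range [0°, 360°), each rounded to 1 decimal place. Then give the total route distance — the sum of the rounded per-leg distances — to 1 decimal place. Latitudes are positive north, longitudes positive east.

Leg 1: φ1=0.9832592, φ2=-0.9056147, Δφ=-1.8888739, Δλ=3.5102725 rad; a=sin²(Δφ/2)+cosφ1·cosφ2·sin²(Δλ/2)=0.9869989271; c=2·atan2(√a, √(1-a))=2.913051108; dist=6371·c=18559.049 ≈ 18559.0 km; running total=18559.0 km
Leg 1 bearing: y=sinΔλ·cosφ2=-0.22242994, x=cosφ1·sinφ2-sinφ1·cosφ2·cosΔλ=0.04304768; θ=atan2(y, x)=-79.0468° <0 so +360° → 280.9532° ≈ 281.0°
Leg 2: φ1=-0.9056147, φ2=0.9983615, Δφ=1.9039762, Δλ=-0.8617458 rad; a=sin²(Δφ/2)+cosφ1·cosφ2·sin²(Δλ/2)=0.7218458036; c=2·atan2(√a, √(1-a))=2.030510092; dist=6371·c=12936.380 ≈ 12936.4 km; running total=31495.4 km
Leg 2 bearing: y=sinΔλ·cosφ2=-0.41112479, x=cosφ1·sinφ2-sinφ1·cosφ2·cosΔλ=0.79631286; θ=atan2(y, x)=-27.3067° <0 so +360° → 332.6933° ≈ 332.7°
Leg 3: φ1=0.9983615, φ2=-0.0366135, Δφ=-1.0349750, Δλ=-2.9865184 rad; a=sin²(Δφ/2)+cosφ1·cosφ2·sin²(Δλ/2)=0.7827957055; c=2·atan2(√a, √(1-a))=2.171946539; dist=6371·c=13837.471 ≈ 13837.5 km; running total=45332.9 km
Leg 3 bearing: y=sinΔλ·cosφ2=-0.15434994, x=cosφ1·sinφ2-sinφ1·cosφ2·cosΔλ=0.81011262; θ=atan2(y, x)=-10.7872° <0 so +360° → 349.2128° ≈ 349.2°
Leg 4: φ1=-0.0366135, φ2=-0.7646357, Δφ=-0.7280222, Δλ=0.1664608 rad; a=sin²(Δφ/2)+cosφ1·cosφ2·sin²(Δλ/2)=0.1317381662; c=2·atan2(√a, √(1-a))=0.742879826; dist=6371·c=4732.887 ≈ 4732.9 km; running total=50065.8 km
Leg 4 bearing: y=sinΔλ·cosφ2=0.11956987, x=cosφ1·sinφ2-sinφ1·cosφ2·cosΔλ=-0.66575967; θ=atan2(y, x)=169.8183° ≈ 169.8°
Leg 5: φ1=-0.7646357, φ2=1.1490218, Δφ=1.9136575, Δλ=-1.3633011 rad; a=sin²(Δφ/2)+cosφ1·cosφ2·sin²(Δλ/2)=0.7853730354; c=2·atan2(√a, √(1-a))=2.178210490; dist=6371·c=13877.379 ≈ 13877.4 km; running total=63943.2 km
Leg 5 bearing: y=sinΔλ·cosφ2=-0.40059890, x=cosφ1·sinφ2-sinφ1·cosφ2·cosΔλ=0.71677712; θ=atan2(y, x)=-29.2003° <0 so +360° → 330.7997° ≈ 330.8°
Leg 6: φ1=1.1490218, φ2=-0.8619239, Δφ=-2.0109457, Δλ=2.4343259 rad; a=sin²(Δφ/2)+cosφ1·cosφ2·sin²(Δλ/2)=0.9475738822; c=2·atan2(√a, √(1-a))=2.679558901; dist=6371·c=17071.470 ≈ 17071.5 km; running total=81014.7 km
Leg 6 bearing: y=sinΔλ·cosφ2=0.42297870, x=cosφ1·sinφ2-sinφ1·cosφ2·cosΔλ=0.14071070; θ=atan2(y, x)=71.5995° ≈ 71.6°

Leg 1: dist=18559.0 km, bearing=281.0°
Leg 2: dist=12936.4 km, bearing=332.7°
Leg 3: dist=13837.5 km, bearing=349.2°
Leg 4: dist=4732.9 km, bearing=169.8°
Leg 5: dist=13877.4 km, bearing=330.8°
Leg 6: dist=17071.5 km, bearing=71.6°
Total: 81014.7 km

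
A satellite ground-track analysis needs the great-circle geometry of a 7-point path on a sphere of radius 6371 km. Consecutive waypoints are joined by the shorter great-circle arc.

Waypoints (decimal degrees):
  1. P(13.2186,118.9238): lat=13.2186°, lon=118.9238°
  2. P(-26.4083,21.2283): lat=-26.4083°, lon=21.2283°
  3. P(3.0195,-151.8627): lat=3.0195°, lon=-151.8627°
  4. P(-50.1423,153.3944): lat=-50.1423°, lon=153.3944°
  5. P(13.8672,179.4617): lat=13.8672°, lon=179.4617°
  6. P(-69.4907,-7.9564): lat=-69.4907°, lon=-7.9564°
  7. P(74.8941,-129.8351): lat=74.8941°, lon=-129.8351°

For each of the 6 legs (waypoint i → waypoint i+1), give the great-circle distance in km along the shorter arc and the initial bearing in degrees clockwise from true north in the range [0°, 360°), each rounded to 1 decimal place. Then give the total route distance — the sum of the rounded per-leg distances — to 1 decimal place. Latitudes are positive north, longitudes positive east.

Leg 1: dist=11410.7 km, bearing=245.4°
Leg 2: dist=17312.0 km, bearing=197.0°
Leg 3: dist=7871.7 km, bearing=213.7°
Leg 4: dist=7559.0 km, bearing=27.4°
Leg 5: dist=13808.1 km, bearing=176.9°
Leg 6: dist=18043.0 km, bearing=313.4°
Total: 76004.5 km

Leg 1: φ1=0.2307081, φ2=-0.4609118, Δφ=-0.6916199, Δλ=-1.7051081 rad; a=sin²(Δφ/2)+cosφ1·cosφ2·sin²(Δλ/2)=0.6092299907; c=2·atan2(√a, √(1-a))=1.791032381; dist=6371·c=11410.667 ≈ 11410.7 km; running total=11410.7 km
Leg 1 bearing: y=sinΔλ·cosφ2=-0.88758089, x=cosφ1·sinφ2-sinφ1·cosφ2·cosΔλ=-0.40555567; θ=atan2(y, x)=-114.5567° <0 so +360° → 245.4433° ≈ 245.4°
Leg 2: φ1=-0.4609118, φ2=0.0527002, Δφ=0.5136120, Δλ=-3.0210079 rad; a=sin²(Δφ/2)+cosφ1·cosφ2·sin²(Δλ/2)=0.9556687453; c=2·atan2(√a, √(1-a))=2.717317810; dist=6371·c=17312.032 ≈ 17312.0 km; running total=28722.7 km
Leg 2 bearing: y=sinΔλ·cosφ2=-0.12012577, x=cosφ1·sinφ2-sinφ1·cosφ2·cosΔλ=-0.39374329; θ=atan2(y, x)=-163.0338° <0 so +360° → 196.9662° ≈ 197.0°
Leg 3: φ1=0.0527002, φ2=-0.8751482, Δφ=-0.9278484, Δλ=5.3277415 rad; a=sin²(Δφ/2)+cosφ1·cosφ2·sin²(Δλ/2)=0.3355010824; c=2·atan2(√a, √(1-a))=1.235554192; dist=6371·c=7871.716 ≈ 7871.7 km; running total=36594.4 km
Leg 3 bearing: y=sinΔλ·cosφ2=-0.52332591, x=cosφ1·sinφ2-sinφ1·cosφ2·cosΔλ=-0.78606006; θ=atan2(y, x)=-146.3460° <0 so +360° → 213.6540° ≈ 213.7°
Leg 4: φ1=-0.8751482, φ2=0.2420283, Δφ=1.1171765, Δλ=0.4549602 rad; a=sin²(Δφ/2)+cosφ1·cosφ2·sin²(Δλ/2)=0.3125346905; c=2·atan2(√a, √(1-a))=1.186474394; dist=6371·c=7559.028 ≈ 7559.0 km; running total=44153.4 km
Leg 4 bearing: y=sinΔλ·cosφ2=0.42661898, x=cosφ1·sinφ2-sinφ1·cosφ2·cosΔλ=0.82305728; θ=atan2(y, x)=27.3993° ≈ 27.4°
Leg 5: φ1=0.2420283, φ2=-1.2128415, Δφ=-1.4548698, Δλ=-3.2710629 rad; a=sin²(Δφ/2)+cosφ1·cosφ2·sin²(Δλ/2)=0.7808908208; c=2·atan2(√a, √(1-a))=2.167334155; dist=6371·c=13808.086 ≈ 13808.1 km; running total=57961.5 km
Leg 5 bearing: y=sinΔλ·cosφ2=0.04523451, x=cosφ1·sinφ2-sinφ1·cosφ2·cosΔλ=-0.82604796; θ=atan2(y, x)=176.8656° ≈ 176.9°
Leg 6: φ1=-1.2128415, φ2=1.3071486, Δφ=2.5199901, Δλ=-2.1271846 rad; a=sin²(Δφ/2)+cosφ1·cosφ2·sin²(Δλ/2)=0.9762358011; c=2·atan2(√a, √(1-a))=2.832045452; dist=6371·c=18042.962 ≈ 18043.0 km; running total=76004.5 km
Leg 6 bearing: y=sinΔλ·cosφ2=-0.22129654, x=cosφ1·sinφ2-sinφ1·cosφ2·cosΔλ=0.20934586; θ=atan2(y, x)=-46.5896° <0 so +360° → 313.4104° ≈ 313.4°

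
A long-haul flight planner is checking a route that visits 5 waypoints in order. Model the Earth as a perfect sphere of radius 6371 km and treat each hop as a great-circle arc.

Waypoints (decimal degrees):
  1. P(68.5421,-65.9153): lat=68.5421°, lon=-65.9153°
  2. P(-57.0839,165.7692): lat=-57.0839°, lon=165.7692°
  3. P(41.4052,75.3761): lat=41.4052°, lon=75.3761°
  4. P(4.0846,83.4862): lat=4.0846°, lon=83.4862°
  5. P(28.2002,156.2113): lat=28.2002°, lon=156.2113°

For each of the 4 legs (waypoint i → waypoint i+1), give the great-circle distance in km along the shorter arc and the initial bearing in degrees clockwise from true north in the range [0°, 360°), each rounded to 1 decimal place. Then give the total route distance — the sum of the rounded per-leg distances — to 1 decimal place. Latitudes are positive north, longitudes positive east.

Leg 1: φ1=1.1962853, φ2=-0.9963020, Δφ=-2.1925873, Δλ=4.0436574 rad; a=sin²(Δφ/2)+cosφ1·cosφ2·sin²(Δλ/2)=0.9522641717; c=2·atan2(√a, √(1-a))=2.701068646; dist=6371·c=17208.508 ≈ 17208.5 km; running total=17208.5 km
Leg 1 bearing: y=sinΔλ·cosφ2=-0.42636448, x=cosφ1·sinφ2-sinφ1·cosφ2·cosΔλ=0.00646558; θ=atan2(y, x)=-89.1312° <0 so +360° → 270.8688° ≈ 270.9°
Leg 2: φ1=-0.9963020, φ2=0.7226571, Δφ=1.7189591, Δλ=-1.5776572 rad; a=sin²(Δφ/2)+cosφ1·cosφ2·sin²(Δλ/2)=0.7790015721; c=2·atan2(√a, √(1-a))=2.162773857; dist=6371·c=13779.032 ≈ 13779.0 km; running total=30987.5 km
Leg 2 bearing: y=sinΔλ·cosφ2=-0.75003339, x=cosφ1·sinφ2-sinφ1·cosφ2·cosΔλ=0.35508083; θ=atan2(y, x)=-64.6662° <0 so +360° → 295.3338° ≈ 295.3°
Leg 3: φ1=0.7226571, φ2=0.0712897, Δφ=-0.6513673, Δλ=0.1415479 rad; a=sin²(Δφ/2)+cosφ1·cosφ2·sin²(Δλ/2)=0.1061133998; c=2·atan2(√a, √(1-a))=0.663610871; dist=6371·c=4227.865 ≈ 4227.9 km; running total=35215.4 km
Leg 3 bearing: y=sinΔλ·cosφ2=0.14071741, x=cosφ1·sinφ2-sinφ1·cosφ2·cosΔλ=-0.59967658; θ=atan2(y, x)=166.7942° ≈ 166.8°
Leg 4: φ1=0.0712897, φ2=0.4921863, Δφ=0.4208966, Δλ=1.2692924 rad; a=sin²(Δφ/2)+cosφ1·cosφ2·sin²(Δλ/2)=0.3526483358; c=2·atan2(√a, √(1-a))=1.271651282; dist=6371·c=8101.690 ≈ 8101.7 km; running total=43317.1 km
Leg 4 bearing: y=sinΔλ·cosφ2=0.84154714, x=cosφ1·sinφ2-sinφ1·cosφ2·cosΔλ=0.45271222; θ=atan2(y, x)=61.7219° ≈ 61.7°

Leg 1: dist=17208.5 km, bearing=270.9°
Leg 2: dist=13779.0 km, bearing=295.3°
Leg 3: dist=4227.9 km, bearing=166.8°
Leg 4: dist=8101.7 km, bearing=61.7°
Total: 43317.1 km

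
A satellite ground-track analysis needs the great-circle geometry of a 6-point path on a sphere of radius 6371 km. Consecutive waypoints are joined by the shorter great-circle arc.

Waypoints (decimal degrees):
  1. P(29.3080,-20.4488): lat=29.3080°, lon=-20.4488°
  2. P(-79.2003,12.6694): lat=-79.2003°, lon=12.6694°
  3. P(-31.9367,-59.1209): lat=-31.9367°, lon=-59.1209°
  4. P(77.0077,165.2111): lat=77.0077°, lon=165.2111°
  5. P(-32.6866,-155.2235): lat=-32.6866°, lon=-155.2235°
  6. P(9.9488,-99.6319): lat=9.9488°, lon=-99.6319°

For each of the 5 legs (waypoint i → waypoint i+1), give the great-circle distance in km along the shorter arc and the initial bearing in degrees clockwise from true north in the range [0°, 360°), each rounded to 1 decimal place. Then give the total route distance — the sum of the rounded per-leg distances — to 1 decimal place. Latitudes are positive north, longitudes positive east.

Leg 1: φ1=0.5115211, φ2=-1.3823060, Δφ=-1.8938271, Δλ=0.5780216 rad; a=sin²(Δφ/2)+cosφ1·cosφ2·sin²(Δλ/2)=0.6719929376; c=2·atan2(√a, √(1-a))=1.921954864; dist=6371·c=12244.774 ≈ 12244.8 km; running total=12244.8 km
Leg 1 bearing: y=sinΔλ·cosφ2=0.10237635, x=cosφ1·sinφ2-sinφ1·cosφ2·cosΔλ=-0.93337709; θ=atan2(y, x)=173.7406° ≈ 173.7°
Leg 2: φ1=-1.3823060, φ2=-0.5574006, Δφ=0.8249054, Δλ=-1.2529771 rad; a=sin²(Δφ/2)+cosφ1·cosφ2·sin²(Δλ/2)=0.2153480543; c=2·atan2(√a, √(1-a))=0.965137436; dist=6371·c=6148.891 ≈ 6148.9 km; running total=18393.7 km
Leg 2 bearing: y=sinΔλ·cosφ2=-0.80613278, x=cosφ1·sinφ2-sinφ1·cosφ2·cosΔλ=0.16137852; θ=atan2(y, x)=-78.6797° <0 so +360° → 281.3203° ≈ 281.3°
Leg 3: φ1=-0.5574006, φ2=1.3440379, Δφ=1.9014385, Δλ=3.9153320 rad; a=sin²(Δφ/2)+cosφ1·cosφ2·sin²(Δλ/2)=0.8259563217; c=2·atan2(√a, √(1-a))=2.280900335; dist=6371·c=14531.616 ≈ 14531.6 km; running total=32925.3 km
Leg 3 bearing: y=sinΔλ·cosφ2=-0.15710764, x=cosφ1·sinφ2-sinφ1·cosφ2·cosΔλ=0.74184034; θ=atan2(y, x)=-11.9575° <0 so +360° → 348.0425° ≈ 348.0°
Leg 4: φ1=1.3440379, φ2=-0.5704888, Δφ=-1.9145267, Δλ=-5.5926388 rad; a=sin²(Δφ/2)+cosφ1·cosφ2·sin²(Δλ/2)=0.6901757849; c=2·atan2(√a, √(1-a))=1.960972734; dist=6371·c=12493.357 ≈ 12493.4 km; running total=45418.7 km
Leg 4 bearing: y=sinΔλ·cosφ2=0.53608797, x=cosφ1·sinφ2-sinφ1·cosφ2·cosΔλ=-0.75361951; θ=atan2(y, x)=144.5738° ≈ 144.6°
Leg 5: φ1=-0.5704888, φ2=0.1736393, Δφ=0.7441281, Δλ=0.9702565 rad; a=sin²(Δφ/2)+cosφ1·cosφ2·sin²(Δλ/2)=0.3124275399; c=2·atan2(√a, √(1-a))=1.186243219; dist=6371·c=7557.556 ≈ 7557.6 km; running total=52976.3 km
Leg 5 bearing: y=sinΔλ·cosφ2=0.81262429, x=cosφ1·sinφ2-sinφ1·cosφ2·cosΔλ=0.44599109; θ=atan2(y, x)=61.2408° ≈ 61.2°

Leg 1: dist=12244.8 km, bearing=173.7°
Leg 2: dist=6148.9 km, bearing=281.3°
Leg 3: dist=14531.6 km, bearing=348.0°
Leg 4: dist=12493.4 km, bearing=144.6°
Leg 5: dist=7557.6 km, bearing=61.2°
Total: 52976.3 km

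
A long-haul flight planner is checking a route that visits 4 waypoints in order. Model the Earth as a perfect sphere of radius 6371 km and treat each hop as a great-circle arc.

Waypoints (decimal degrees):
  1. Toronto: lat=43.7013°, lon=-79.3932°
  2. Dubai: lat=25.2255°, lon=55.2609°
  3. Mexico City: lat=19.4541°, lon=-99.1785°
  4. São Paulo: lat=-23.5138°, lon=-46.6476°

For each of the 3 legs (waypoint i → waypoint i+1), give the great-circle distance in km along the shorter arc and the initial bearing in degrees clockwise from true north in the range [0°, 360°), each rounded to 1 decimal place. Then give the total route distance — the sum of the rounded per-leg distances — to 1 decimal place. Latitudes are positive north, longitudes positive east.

Leg 1: φ1=0.7627316, φ2=0.4402680, Δφ=-0.3224635, Δλ=2.3501574 rad; a=sin²(Δφ/2)+cosφ1·cosφ2·sin²(Δλ/2)=0.5826026473; c=2·atan2(√a, √(1-a))=1.736762489; dist=6371·c=11064.914 ≈ 11064.9 km; running total=11064.9 km
Leg 1 bearing: y=sinΔλ·cosφ2=0.64352539, x=cosφ1·sinφ2-sinφ1·cosφ2·cosΔλ=0.74738363; θ=atan2(y, x)=40.7297° ≈ 40.7°
Leg 2: φ1=0.4402680, φ2=0.3395381, Δφ=-0.1007299, Δλ=-2.6954760 rad; a=sin²(Δφ/2)+cosφ1·cosφ2·sin²(Δλ/2)=0.8137836092; c=2·atan2(√a, √(1-a))=2.249220878; dist=6371·c=14329.786 ≈ 14329.8 km; running total=25394.7 km
Leg 2 bearing: y=sinΔλ·cosφ2=-0.40683253, x=cosφ1·sinφ2-sinφ1·cosφ2·cosΔλ=0.66381223; θ=atan2(y, x)=-31.5030° <0 so +360° → 328.4970° ≈ 328.5°
Leg 3: φ1=0.3395381, φ2=-0.4103932, Δφ=-0.7499313, Δλ=0.9168372 rad; a=sin²(Δφ/2)+cosφ1·cosφ2·sin²(Δλ/2)=0.3034521933; c=2·atan2(√a, √(1-a))=1.166800511; dist=6371·c=7433.686 ≈ 7433.7 km; running total=32828.4 km
Leg 3 bearing: y=sinΔλ·cosφ2=0.72777740, x=cosφ1·sinφ2-sinφ1·cosφ2·cosΔλ=-0.56197500; θ=atan2(y, x)=127.6746° ≈ 127.7°

Leg 1: dist=11064.9 km, bearing=40.7°
Leg 2: dist=14329.8 km, bearing=328.5°
Leg 3: dist=7433.7 km, bearing=127.7°
Total: 32828.4 km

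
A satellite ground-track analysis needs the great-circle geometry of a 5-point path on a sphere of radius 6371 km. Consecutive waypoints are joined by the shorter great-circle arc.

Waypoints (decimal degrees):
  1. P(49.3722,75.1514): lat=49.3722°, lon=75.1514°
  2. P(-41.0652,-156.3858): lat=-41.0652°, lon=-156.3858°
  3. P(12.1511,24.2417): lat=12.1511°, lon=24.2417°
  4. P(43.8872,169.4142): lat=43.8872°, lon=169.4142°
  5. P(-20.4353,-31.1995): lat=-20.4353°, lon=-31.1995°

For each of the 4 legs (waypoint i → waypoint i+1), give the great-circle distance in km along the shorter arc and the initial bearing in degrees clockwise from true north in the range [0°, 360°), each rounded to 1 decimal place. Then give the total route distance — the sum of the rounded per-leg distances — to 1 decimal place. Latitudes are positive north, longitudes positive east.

Leg 1: dist=15957.3 km, bearing=96.9°
Leg 2: dist=16799.4 km, bearing=181.3°
Leg 3: dist=12856.6 km, bearing=27.2°
Leg 4: dist=16784.3 km, bearing=42.8°
Total: 62397.6 km

Leg 1: φ1=0.8617074, φ2=-0.7167229, Δφ=-1.5784304, Δλ=-4.0410865 rad; a=sin²(Δφ/2)+cosφ1·cosφ2·sin²(Δλ/2)=0.9019685334; c=2·atan2(√a, √(1-a))=2.504682329; dist=6371·c=15957.331 ≈ 15957.3 km; running total=15957.3 km
Leg 1 bearing: y=sinΔλ·cosφ2=0.59036183, x=cosφ1·sinφ2-sinφ1·cosφ2·cosΔλ=-0.07181991; θ=atan2(y, x)=96.9362° ≈ 96.9°
Leg 2: φ1=-0.7167229, φ2=0.2120767, Δφ=0.9287997, Δλ=3.1525446 rad; a=sin²(Δφ/2)+cosφ1·cosφ2·sin²(Δλ/2)=0.9376506827; c=2·atan2(√a, √(1-a))=2.636854991; dist=6371·c=16799.403 ≈ 16799.4 km; running total=32756.7 km
Leg 2 bearing: y=sinΔλ·cosφ2=-0.01070636, x=cosφ1·sinφ2-sinφ1·cosφ2·cosΔλ=-0.48345930; θ=atan2(y, x)=-178.7314° <0 so +360° → 181.2686° ≈ 181.3°
Leg 3: φ1=0.2120767, φ2=0.7659761, Δφ=0.5538994, Δλ=2.5337381 rad; a=sin²(Δφ/2)+cosφ1·cosφ2·sin²(Δλ/2)=0.7162172811; c=2·atan2(√a, √(1-a))=2.017987434; dist=6371·c=12856.598 ≈ 12856.6 km; running total=45613.3 km
Leg 3 bearing: y=sinΔλ·cosφ2=0.41160069, x=cosφ1·sinφ2-sinφ1·cosφ2·cosΔλ=0.80223763; θ=atan2(y, x)=27.1608° ≈ 27.2°
Leg 4: φ1=0.7659761, φ2=-0.3566633, Δφ=-1.1226394, Δλ=-3.5013696 rad; a=sin²(Δφ/2)+cosφ1·cosφ2·sin²(Δλ/2)=0.9370777424; c=2·atan2(√a, √(1-a))=2.634490461; dist=6371·c=16784.339 ≈ 16784.3 km; running total=62397.6 km
Leg 4 bearing: y=sinΔλ·cosφ2=0.32990894, x=cosφ1·sinφ2-sinφ1·cosφ2·cosΔλ=0.35638782; θ=atan2(y, x)=42.7905° ≈ 42.8°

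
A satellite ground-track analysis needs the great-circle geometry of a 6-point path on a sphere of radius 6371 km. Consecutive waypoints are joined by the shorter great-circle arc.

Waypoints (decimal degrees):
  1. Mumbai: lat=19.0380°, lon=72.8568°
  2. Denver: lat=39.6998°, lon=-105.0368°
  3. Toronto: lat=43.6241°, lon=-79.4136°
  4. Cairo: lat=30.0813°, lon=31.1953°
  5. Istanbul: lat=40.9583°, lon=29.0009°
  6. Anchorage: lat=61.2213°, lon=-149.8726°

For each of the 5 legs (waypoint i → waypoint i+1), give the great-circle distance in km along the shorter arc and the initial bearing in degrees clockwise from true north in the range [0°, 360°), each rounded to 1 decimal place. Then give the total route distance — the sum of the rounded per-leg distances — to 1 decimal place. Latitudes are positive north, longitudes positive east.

Leg 1: dist=13480.1 km, bearing=358.1°
Leg 2: dist=2163.7 km, bearing=70.0°
Leg 3: dist=9207.0 km, bearing=54.7°
Leg 4: dist=1225.5 km, bearing=351.3°
Leg 5: dist=8652.8 km, bearing=359.4°
Total: 34729.1 km

Leg 1: φ1=0.3322758, φ2=0.6928922, Δφ=0.3606164, Δλ=-3.1048290 rad; a=sin²(Δφ/2)+cosφ1·cosφ2·sin²(Δλ/2)=0.7592319152; c=2·atan2(√a, √(1-a))=2.115849817; dist=6371·c=13480.079 ≈ 13480.1 km; running total=13480.1 km
Leg 1 bearing: y=sinΔλ·cosφ2=-0.02827962, x=cosφ1·sinφ2-sinφ1·cosφ2·cosΔλ=0.85463180; θ=atan2(y, x)=-1.8952° <0 so +360° → 358.1048° ≈ 358.1°
Leg 2: φ1=0.6928922, φ2=0.7613842, Δφ=0.0684920, Δλ=0.4472092 rad; a=sin²(Δφ/2)+cosφ1·cosφ2·sin²(Δλ/2)=0.0285585477; c=2·atan2(√a, √(1-a))=0.339615251; dist=6371·c=2163.689 ≈ 2163.7 km; running total=15643.8 km
Leg 2 bearing: y=sinΔλ·cosφ2=0.31304329, x=cosφ1·sinφ2-sinφ1·cosφ2·cosΔλ=0.11391105; θ=atan2(y, x)=70.0044° ≈ 70.0°
Leg 3: φ1=0.7613842, φ2=0.5250177, Δφ=-0.2363664, Δλ=1.9304895 rad; a=sin²(Δφ/2)+cosφ1·cosφ2·sin²(Δλ/2)=0.4373350819; c=2·atan2(√a, √(1-a))=1.445136045; dist=6371·c=9206.962 ≈ 9207.0 km; running total=24850.8 km
Leg 3 bearing: y=sinΔλ·cosφ2=0.80993911, x=cosφ1·sinφ2-sinφ1·cosφ2·cosΔλ=0.57296691; θ=atan2(y, x)=54.7237° ≈ 54.7°
Leg 4: φ1=0.5250177, φ2=0.7148572, Δφ=0.1898395, Δλ=-0.0382995 rad; a=sin²(Δφ/2)+cosφ1·cosφ2·sin²(Δλ/2)=0.0092223377; c=2·atan2(√a, √(1-a))=0.192362454; dist=6371·c=1225.541 ≈ 1225.5 km; running total=26076.3 km
Leg 4 bearing: y=sinΔλ·cosφ2=-0.02891621, x=cosφ1·sinφ2-sinφ1·cosφ2·cosΔλ=0.18897883; θ=atan2(y, x)=-8.6995° <0 so +360° → 351.3005° ≈ 351.3°
Leg 5: φ1=0.7148572, φ2=1.0685133, Δφ=0.3536561, Δλ=-3.1219315 rad; a=sin²(Δφ/2)+cosφ1·cosφ2·sin²(Δλ/2)=0.3944764774; c=2·atan2(√a, √(1-a))=1.358150318; dist=6371·c=8652.776 ≈ 8652.8 km; running total=34729.1 km
Leg 5 bearing: y=sinΔλ·cosφ2=-0.00946481, x=cosφ1·sinφ2-sinφ1·cosφ2·cosΔλ=0.97743008; θ=atan2(y, x)=-0.5548° <0 so +360° → 359.4452° ≈ 359.4°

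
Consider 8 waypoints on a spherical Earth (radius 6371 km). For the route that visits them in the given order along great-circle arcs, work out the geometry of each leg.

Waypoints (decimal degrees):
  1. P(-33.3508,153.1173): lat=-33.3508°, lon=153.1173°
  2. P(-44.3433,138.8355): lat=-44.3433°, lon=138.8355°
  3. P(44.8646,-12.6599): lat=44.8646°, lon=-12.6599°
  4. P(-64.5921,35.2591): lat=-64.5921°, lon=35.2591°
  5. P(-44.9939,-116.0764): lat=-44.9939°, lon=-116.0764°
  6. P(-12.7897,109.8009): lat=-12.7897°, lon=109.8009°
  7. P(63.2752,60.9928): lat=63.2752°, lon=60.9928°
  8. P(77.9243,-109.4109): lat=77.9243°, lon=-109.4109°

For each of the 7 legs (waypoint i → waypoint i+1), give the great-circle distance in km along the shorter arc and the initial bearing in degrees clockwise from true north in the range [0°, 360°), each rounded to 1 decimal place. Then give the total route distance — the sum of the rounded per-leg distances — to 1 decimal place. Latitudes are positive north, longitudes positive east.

Leg 1: φ1=-0.5820813, φ2=-0.7739366, Δφ=-0.1918553, Δλ=-0.2492644 rad; a=sin²(Δφ/2)+cosφ1·cosφ2·sin²(Δλ/2)=0.0184053737; c=2·atan2(√a, √(1-a))=0.272172112; dist=6371·c=1734.009 ≈ 1734.0 km; running total=1734.0 km
Leg 1 bearing: y=sinΔλ·cosφ2=-0.17642484, x=cosφ1·sinφ2-sinφ1·cosφ2·cosΔλ=-0.20283180; θ=atan2(y, x)=-138.9830° <0 so +360° → 221.0170° ≈ 221.0°
Leg 2: φ1=-0.7739366, φ2=0.7830350, Δφ=1.5569716, Δλ=-2.6440935 rad; a=sin²(Δφ/2)+cosφ1·cosφ2·sin²(Δλ/2)=0.9692563096; c=2·atan2(√a, √(1-a))=2.789092901; dist=6371·c=17769.311 ≈ 17769.3 km; running total=19503.3 km
Leg 2 bearing: y=sinΔλ·cosφ2=-0.33824860, x=cosφ1·sinφ2-sinφ1·cosφ2·cosΔλ=0.06915163; θ=atan2(y, x)=-78.4457° <0 so +360° → 281.5543° ≈ 281.6°
Leg 3: φ1=0.7830350, φ2=-1.1273448, Δφ=-1.9103798, Δλ=0.8363443 rad; a=sin²(Δφ/2)+cosφ1·cosφ2·sin²(Δλ/2)=0.7166974175; c=2·atan2(√a, √(1-a))=2.019052705; dist=6371·c=12863.385 ≈ 12863.4 km; running total=32366.7 km
Leg 3 bearing: y=sinΔλ·cosφ2=0.31844729, x=cosφ1·sinφ2-sinφ1·cosφ2·cosΔλ=-0.84306598; θ=atan2(y, x)=159.3072° ≈ 159.3°
Leg 4: φ1=-1.1273448, φ2=-0.7852917, Δφ=0.3420531, Δλ=-2.6413028 rad; a=sin²(Δφ/2)+cosφ1·cosφ2·sin²(Δλ/2)=0.3137960705; c=2·atan2(√a, √(1-a))=1.189194170; dist=6371·c=7576.356 ≈ 7576.4 km; running total=39943.1 km
Leg 4 bearing: y=sinΔλ·cosφ2=-0.33922104, x=cosφ1·sinφ2-sinφ1·cosφ2·cosΔλ=-0.86385269; θ=atan2(y, x)=-158.5609° <0 so +360° → 201.4391° ≈ 201.4°
Leg 5: φ1=-0.7852917, φ2=-0.2232224, Δφ=0.5620693, Δλ=3.9423026 rad; a=sin²(Δφ/2)+cosφ1·cosφ2·sin²(Δλ/2)=0.6618025343; c=2·atan2(√a, √(1-a))=1.900333425; dist=6371·c=12107.024 ≈ 12107.0 km; running total=52050.1 km
Leg 5 bearing: y=sinΔλ·cosφ2=-0.70004006, x=cosφ1·sinφ2-sinφ1·cosφ2·cosΔλ=-0.63657182; θ=atan2(y, x)=-132.2814° <0 so +360° → 227.7186° ≈ 227.7°
Leg 6: φ1=-0.2232224, φ2=1.1043606, Δφ=1.3275830, Δλ=-0.8518620 rad; a=sin²(Δφ/2)+cosφ1·cosφ2·sin²(Δλ/2)=0.4544525311; c=2·atan2(√a, √(1-a))=1.479574928; dist=6371·c=9426.372 ≈ 9426.4 km; running total=61476.5 km
Leg 6 bearing: y=sinΔλ·cosφ2=-0.33840711, x=cosφ1·sinφ2-sinφ1·cosφ2·cosΔλ=0.93658013; θ=atan2(y, x)=-19.8659° <0 so +360° → 340.1341° ≈ 340.1°
Leg 7: φ1=1.1043606, φ2=1.3600356, Δφ=0.2556750, Δλ=-2.9741056 rad; a=sin²(Δφ/2)+cosφ1·cosφ2·sin²(Δλ/2)=0.1096755106; c=2·atan2(√a, √(1-a))=0.675092766; dist=6371·c=4301.016 ≈ 4301.0 km; running total=65777.5 km
Leg 7 bearing: y=sinΔλ·cosφ2=-0.03487534, x=cosφ1·sinφ2-sinφ1·cosφ2·cosΔλ=0.62399590; θ=atan2(y, x)=-3.1990° <0 so +360° → 356.8010° ≈ 356.8°

Leg 1: dist=1734.0 km, bearing=221.0°
Leg 2: dist=17769.3 km, bearing=281.6°
Leg 3: dist=12863.4 km, bearing=159.3°
Leg 4: dist=7576.4 km, bearing=201.4°
Leg 5: dist=12107.0 km, bearing=227.7°
Leg 6: dist=9426.4 km, bearing=340.1°
Leg 7: dist=4301.0 km, bearing=356.8°
Total: 65777.5 km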